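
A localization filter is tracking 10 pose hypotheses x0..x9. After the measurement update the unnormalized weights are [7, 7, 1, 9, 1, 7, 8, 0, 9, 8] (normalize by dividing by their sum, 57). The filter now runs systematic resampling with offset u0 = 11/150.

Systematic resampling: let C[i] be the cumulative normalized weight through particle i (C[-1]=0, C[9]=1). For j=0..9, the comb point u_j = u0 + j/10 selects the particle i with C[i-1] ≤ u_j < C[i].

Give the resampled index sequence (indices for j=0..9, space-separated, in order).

0 1 3 3 5 6 6 8 9 9

C = [7/57, 14/57, 5/19, 8/19, 25/57, 32/57, 40/57, 40/57, 49/57, 1]
j=0: u_0=11/150 ∈ [0, 7/57) → index 0
j=1: u_1=13/75 ∈ [7/57, 14/57) → index 1
j=2: u_2=41/150 ∈ [5/19, 8/19) → index 3
j=3: u_3=28/75 ∈ [5/19, 8/19) → index 3
j=4: u_4=71/150 ∈ [25/57, 32/57) → index 5
j=5: u_5=43/75 ∈ [32/57, 40/57) → index 6
j=6: u_6=101/150 ∈ [32/57, 40/57) → index 6
j=7: u_7=58/75 ∈ [40/57, 49/57) → index 8
j=8: u_8=131/150 ∈ [49/57, 1) → index 9
j=9: u_9=73/75 ∈ [49/57, 1) → index 9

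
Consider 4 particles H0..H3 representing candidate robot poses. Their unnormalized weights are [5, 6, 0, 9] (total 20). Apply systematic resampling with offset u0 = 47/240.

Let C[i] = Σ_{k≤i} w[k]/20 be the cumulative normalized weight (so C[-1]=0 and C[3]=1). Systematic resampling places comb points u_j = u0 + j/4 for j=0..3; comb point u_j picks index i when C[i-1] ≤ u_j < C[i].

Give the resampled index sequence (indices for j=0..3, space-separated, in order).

0 1 3 3

C = [1/4, 11/20, 11/20, 1]
j=0: u_0=47/240 ∈ [0, 1/4) → index 0
j=1: u_1=107/240 ∈ [1/4, 11/20) → index 1
j=2: u_2=167/240 ∈ [11/20, 1) → index 3
j=3: u_3=227/240 ∈ [11/20, 1) → index 3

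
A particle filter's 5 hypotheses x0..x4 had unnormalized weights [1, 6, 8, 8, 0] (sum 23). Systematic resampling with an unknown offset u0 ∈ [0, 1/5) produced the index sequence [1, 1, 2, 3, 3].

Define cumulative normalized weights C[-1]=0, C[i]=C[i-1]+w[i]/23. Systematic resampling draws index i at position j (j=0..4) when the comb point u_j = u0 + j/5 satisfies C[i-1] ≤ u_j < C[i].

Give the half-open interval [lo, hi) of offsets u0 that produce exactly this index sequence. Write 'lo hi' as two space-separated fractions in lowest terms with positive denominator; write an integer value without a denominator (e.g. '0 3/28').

6/115 12/115

C = [1/23, 7/23, 15/23, 1, 1]
j=0 picked index 1: u0 ∈ [1/23, 7/23)
j=1 picked index 1: u0 ∈ [-18/115, 12/115)
j=2 picked index 2: u0 ∈ [-11/115, 29/115)
j=3 picked index 3: u0 ∈ [6/115, 2/5)
j=4 picked index 3: u0 ∈ [-17/115, 1/5)
intersection: [6/115, 12/115)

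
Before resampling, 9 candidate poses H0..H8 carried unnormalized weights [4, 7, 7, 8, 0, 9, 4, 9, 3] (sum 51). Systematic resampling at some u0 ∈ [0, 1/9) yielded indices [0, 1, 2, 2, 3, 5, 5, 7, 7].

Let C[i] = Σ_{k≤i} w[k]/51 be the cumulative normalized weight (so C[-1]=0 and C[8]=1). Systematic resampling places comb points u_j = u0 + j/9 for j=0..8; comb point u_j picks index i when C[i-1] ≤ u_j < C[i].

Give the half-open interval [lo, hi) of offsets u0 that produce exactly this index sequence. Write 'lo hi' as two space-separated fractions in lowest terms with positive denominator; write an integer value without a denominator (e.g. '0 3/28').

0 1/51

C = [4/51, 11/51, 6/17, 26/51, 26/51, 35/51, 13/17, 16/17, 1]
j=0 picked index 0: u0 ∈ [0, 4/51)
j=1 picked index 1: u0 ∈ [-5/153, 16/153)
j=2 picked index 2: u0 ∈ [-1/153, 20/153)
j=3 picked index 2: u0 ∈ [-2/17, 1/51)
j=4 picked index 3: u0 ∈ [-14/153, 10/153)
j=5 picked index 5: u0 ∈ [-7/153, 20/153)
j=6 picked index 5: u0 ∈ [-8/51, 1/51)
j=7 picked index 7: u0 ∈ [-2/153, 25/153)
j=8 picked index 7: u0 ∈ [-19/153, 8/153)
intersection: [0, 1/51)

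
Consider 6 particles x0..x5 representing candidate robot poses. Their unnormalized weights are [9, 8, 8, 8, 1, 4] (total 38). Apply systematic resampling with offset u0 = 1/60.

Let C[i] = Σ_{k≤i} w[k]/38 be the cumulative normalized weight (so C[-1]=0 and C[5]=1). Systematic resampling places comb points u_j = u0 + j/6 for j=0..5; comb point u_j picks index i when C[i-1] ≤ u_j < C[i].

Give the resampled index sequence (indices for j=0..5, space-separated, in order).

0 0 1 2 3 3

C = [9/38, 17/38, 25/38, 33/38, 17/19, 1]
j=0: u_0=1/60 ∈ [0, 9/38) → index 0
j=1: u_1=11/60 ∈ [0, 9/38) → index 0
j=2: u_2=7/20 ∈ [9/38, 17/38) → index 1
j=3: u_3=31/60 ∈ [17/38, 25/38) → index 2
j=4: u_4=41/60 ∈ [25/38, 33/38) → index 3
j=5: u_5=17/20 ∈ [25/38, 33/38) → index 3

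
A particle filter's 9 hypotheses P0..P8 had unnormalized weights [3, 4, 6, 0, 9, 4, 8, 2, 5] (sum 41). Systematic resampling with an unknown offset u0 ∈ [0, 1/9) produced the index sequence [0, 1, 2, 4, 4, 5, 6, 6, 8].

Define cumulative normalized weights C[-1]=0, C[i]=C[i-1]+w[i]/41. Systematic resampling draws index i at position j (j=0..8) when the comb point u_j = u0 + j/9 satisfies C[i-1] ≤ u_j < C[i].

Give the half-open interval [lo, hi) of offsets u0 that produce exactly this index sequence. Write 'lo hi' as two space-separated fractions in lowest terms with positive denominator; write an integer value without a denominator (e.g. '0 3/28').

0 19/369

C = [3/41, 7/41, 13/41, 13/41, 22/41, 26/41, 34/41, 36/41, 1]
j=0 picked index 0: u0 ∈ [0, 3/41)
j=1 picked index 1: u0 ∈ [-14/369, 22/369)
j=2 picked index 2: u0 ∈ [-19/369, 35/369)
j=3 picked index 4: u0 ∈ [-2/123, 25/123)
j=4 picked index 4: u0 ∈ [-47/369, 34/369)
j=5 picked index 5: u0 ∈ [-7/369, 29/369)
j=6 picked index 6: u0 ∈ [-4/123, 20/123)
j=7 picked index 6: u0 ∈ [-53/369, 19/369)
j=8 picked index 8: u0 ∈ [-4/369, 1/9)
intersection: [0, 19/369)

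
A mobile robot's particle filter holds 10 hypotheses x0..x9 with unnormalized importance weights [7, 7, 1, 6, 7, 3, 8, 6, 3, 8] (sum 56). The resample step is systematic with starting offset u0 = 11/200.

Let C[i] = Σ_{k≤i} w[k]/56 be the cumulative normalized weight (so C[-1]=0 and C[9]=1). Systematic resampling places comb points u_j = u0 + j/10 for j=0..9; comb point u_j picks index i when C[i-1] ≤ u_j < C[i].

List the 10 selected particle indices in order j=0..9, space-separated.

C = [1/8, 1/4, 15/56, 3/8, 1/2, 31/56, 39/56, 45/56, 6/7, 1]
j=0: u_0=11/200 ∈ [0, 1/8) → index 0
j=1: u_1=31/200 ∈ [1/8, 1/4) → index 1
j=2: u_2=51/200 ∈ [1/4, 15/56) → index 2
j=3: u_3=71/200 ∈ [15/56, 3/8) → index 3
j=4: u_4=91/200 ∈ [3/8, 1/2) → index 4
j=5: u_5=111/200 ∈ [31/56, 39/56) → index 6
j=6: u_6=131/200 ∈ [31/56, 39/56) → index 6
j=7: u_7=151/200 ∈ [39/56, 45/56) → index 7
j=8: u_8=171/200 ∈ [45/56, 6/7) → index 8
j=9: u_9=191/200 ∈ [6/7, 1) → index 9

0 1 2 3 4 6 6 7 8 9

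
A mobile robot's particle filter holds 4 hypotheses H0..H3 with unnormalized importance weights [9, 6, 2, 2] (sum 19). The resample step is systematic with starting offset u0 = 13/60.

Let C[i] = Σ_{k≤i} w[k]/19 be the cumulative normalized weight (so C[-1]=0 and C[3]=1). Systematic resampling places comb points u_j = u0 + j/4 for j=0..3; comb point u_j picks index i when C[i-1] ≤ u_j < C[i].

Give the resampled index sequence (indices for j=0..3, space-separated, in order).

C = [9/19, 15/19, 17/19, 1]
j=0: u_0=13/60 ∈ [0, 9/19) → index 0
j=1: u_1=7/15 ∈ [0, 9/19) → index 0
j=2: u_2=43/60 ∈ [9/19, 15/19) → index 1
j=3: u_3=29/30 ∈ [17/19, 1) → index 3

0 0 1 3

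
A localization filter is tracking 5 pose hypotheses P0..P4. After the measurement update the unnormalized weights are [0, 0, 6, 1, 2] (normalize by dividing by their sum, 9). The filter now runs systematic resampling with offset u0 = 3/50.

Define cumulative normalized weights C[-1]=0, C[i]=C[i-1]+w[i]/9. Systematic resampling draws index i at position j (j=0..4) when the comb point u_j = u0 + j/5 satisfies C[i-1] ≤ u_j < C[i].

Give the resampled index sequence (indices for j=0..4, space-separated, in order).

2 2 2 2 4

C = [0, 0, 2/3, 7/9, 1]
j=0: u_0=3/50 ∈ [0, 2/3) → index 2
j=1: u_1=13/50 ∈ [0, 2/3) → index 2
j=2: u_2=23/50 ∈ [0, 2/3) → index 2
j=3: u_3=33/50 ∈ [0, 2/3) → index 2
j=4: u_4=43/50 ∈ [7/9, 1) → index 4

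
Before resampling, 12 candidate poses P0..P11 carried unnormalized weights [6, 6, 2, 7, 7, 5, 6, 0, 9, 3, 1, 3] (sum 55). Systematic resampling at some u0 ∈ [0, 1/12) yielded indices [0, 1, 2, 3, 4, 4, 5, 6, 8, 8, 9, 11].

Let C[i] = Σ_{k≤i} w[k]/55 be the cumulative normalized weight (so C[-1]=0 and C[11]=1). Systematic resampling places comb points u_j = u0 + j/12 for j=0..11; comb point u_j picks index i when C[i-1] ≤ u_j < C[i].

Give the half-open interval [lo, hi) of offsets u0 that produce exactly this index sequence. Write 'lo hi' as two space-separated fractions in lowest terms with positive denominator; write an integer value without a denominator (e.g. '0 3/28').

17/330 1/12

C = [6/55, 12/55, 14/55, 21/55, 28/55, 3/5, 39/55, 39/55, 48/55, 51/55, 52/55, 1]
j=0 picked index 0: u0 ∈ [0, 6/55)
j=1 picked index 1: u0 ∈ [17/660, 89/660)
j=2 picked index 2: u0 ∈ [17/330, 29/330)
j=3 picked index 3: u0 ∈ [1/220, 29/220)
j=4 picked index 4: u0 ∈ [8/165, 29/165)
j=5 picked index 4: u0 ∈ [-23/660, 61/660)
j=6 picked index 5: u0 ∈ [1/110, 1/10)
j=7 picked index 6: u0 ∈ [1/60, 83/660)
j=8 picked index 8: u0 ∈ [7/165, 34/165)
j=9 picked index 8: u0 ∈ [-9/220, 27/220)
j=10 picked index 9: u0 ∈ [13/330, 31/330)
j=11 picked index 11: u0 ∈ [19/660, 1/12)
intersection: [17/330, 1/12)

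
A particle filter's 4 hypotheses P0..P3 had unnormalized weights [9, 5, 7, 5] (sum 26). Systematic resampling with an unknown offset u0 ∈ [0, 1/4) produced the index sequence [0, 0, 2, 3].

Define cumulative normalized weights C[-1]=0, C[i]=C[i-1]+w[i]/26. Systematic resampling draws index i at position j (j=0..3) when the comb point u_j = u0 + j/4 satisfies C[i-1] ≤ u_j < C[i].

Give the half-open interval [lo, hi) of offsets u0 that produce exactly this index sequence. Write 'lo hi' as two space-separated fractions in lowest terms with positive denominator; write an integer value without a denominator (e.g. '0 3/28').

C = [9/26, 7/13, 21/26, 1]
j=0 picked index 0: u0 ∈ [0, 9/26)
j=1 picked index 0: u0 ∈ [-1/4, 5/52)
j=2 picked index 2: u0 ∈ [1/26, 4/13)
j=3 picked index 3: u0 ∈ [3/52, 1/4)
intersection: [3/52, 5/52)

3/52 5/52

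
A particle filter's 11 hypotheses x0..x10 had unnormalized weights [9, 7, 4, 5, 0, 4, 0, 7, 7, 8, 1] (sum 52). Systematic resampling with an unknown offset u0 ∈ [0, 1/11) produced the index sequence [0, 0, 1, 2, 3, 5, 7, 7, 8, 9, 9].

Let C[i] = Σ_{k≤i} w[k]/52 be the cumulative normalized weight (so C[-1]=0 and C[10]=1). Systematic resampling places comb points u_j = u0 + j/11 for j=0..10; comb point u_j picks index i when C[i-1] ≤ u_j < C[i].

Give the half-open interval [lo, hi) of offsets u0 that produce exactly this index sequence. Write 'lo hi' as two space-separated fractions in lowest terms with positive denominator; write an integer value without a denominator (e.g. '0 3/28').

5/143 8/143

C = [9/52, 4/13, 5/13, 25/52, 25/52, 29/52, 29/52, 9/13, 43/52, 51/52, 1]
j=0 picked index 0: u0 ∈ [0, 9/52)
j=1 picked index 0: u0 ∈ [-1/11, 47/572)
j=2 picked index 1: u0 ∈ [-5/572, 18/143)
j=3 picked index 2: u0 ∈ [5/143, 16/143)
j=4 picked index 3: u0 ∈ [3/143, 67/572)
j=5 picked index 5: u0 ∈ [15/572, 59/572)
j=6 picked index 7: u0 ∈ [7/572, 21/143)
j=7 picked index 7: u0 ∈ [-45/572, 8/143)
j=8 picked index 8: u0 ∈ [-5/143, 57/572)
j=9 picked index 9: u0 ∈ [5/572, 93/572)
j=10 picked index 9: u0 ∈ [-47/572, 41/572)
intersection: [5/143, 8/143)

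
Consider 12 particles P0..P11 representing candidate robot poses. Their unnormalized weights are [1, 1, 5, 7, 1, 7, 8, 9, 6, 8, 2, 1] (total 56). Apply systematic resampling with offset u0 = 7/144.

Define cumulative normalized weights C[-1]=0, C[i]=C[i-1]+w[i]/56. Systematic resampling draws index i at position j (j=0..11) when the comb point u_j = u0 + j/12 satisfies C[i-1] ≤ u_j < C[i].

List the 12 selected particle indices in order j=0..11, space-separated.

2 3 3 5 5 6 7 7 8 8 9 10

C = [1/56, 1/28, 1/8, 1/4, 15/56, 11/28, 15/28, 39/56, 45/56, 53/56, 55/56, 1]
j=0: u_0=7/144 ∈ [1/28, 1/8) → index 2
j=1: u_1=19/144 ∈ [1/8, 1/4) → index 3
j=2: u_2=31/144 ∈ [1/8, 1/4) → index 3
j=3: u_3=43/144 ∈ [15/56, 11/28) → index 5
j=4: u_4=55/144 ∈ [15/56, 11/28) → index 5
j=5: u_5=67/144 ∈ [11/28, 15/28) → index 6
j=6: u_6=79/144 ∈ [15/28, 39/56) → index 7
j=7: u_7=91/144 ∈ [15/28, 39/56) → index 7
j=8: u_8=103/144 ∈ [39/56, 45/56) → index 8
j=9: u_9=115/144 ∈ [39/56, 45/56) → index 8
j=10: u_10=127/144 ∈ [45/56, 53/56) → index 9
j=11: u_11=139/144 ∈ [53/56, 55/56) → index 10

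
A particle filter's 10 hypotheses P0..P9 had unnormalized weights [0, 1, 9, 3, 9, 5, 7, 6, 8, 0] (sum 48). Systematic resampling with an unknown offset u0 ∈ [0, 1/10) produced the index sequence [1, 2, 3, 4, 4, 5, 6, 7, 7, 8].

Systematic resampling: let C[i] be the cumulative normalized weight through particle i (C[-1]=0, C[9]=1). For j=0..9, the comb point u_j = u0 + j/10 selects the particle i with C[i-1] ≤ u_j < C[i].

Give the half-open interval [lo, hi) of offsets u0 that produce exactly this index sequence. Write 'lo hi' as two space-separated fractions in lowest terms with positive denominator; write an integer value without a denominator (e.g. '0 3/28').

1/120 1/48

C = [0, 1/48, 5/24, 13/48, 11/24, 9/16, 17/24, 5/6, 1, 1]
j=0 picked index 1: u0 ∈ [0, 1/48)
j=1 picked index 2: u0 ∈ [-19/240, 13/120)
j=2 picked index 3: u0 ∈ [1/120, 17/240)
j=3 picked index 4: u0 ∈ [-7/240, 19/120)
j=4 picked index 4: u0 ∈ [-31/240, 7/120)
j=5 picked index 5: u0 ∈ [-1/24, 1/16)
j=6 picked index 6: u0 ∈ [-3/80, 13/120)
j=7 picked index 7: u0 ∈ [1/120, 2/15)
j=8 picked index 7: u0 ∈ [-11/120, 1/30)
j=9 picked index 8: u0 ∈ [-1/15, 1/10)
intersection: [1/120, 1/48)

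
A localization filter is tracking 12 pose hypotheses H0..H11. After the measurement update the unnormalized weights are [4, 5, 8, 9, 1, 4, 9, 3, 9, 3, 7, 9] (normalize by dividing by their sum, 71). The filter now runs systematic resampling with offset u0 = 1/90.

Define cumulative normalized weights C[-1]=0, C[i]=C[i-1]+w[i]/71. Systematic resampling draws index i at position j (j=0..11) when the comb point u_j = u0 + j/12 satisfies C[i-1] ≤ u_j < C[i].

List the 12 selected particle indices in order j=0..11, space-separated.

0 1 2 3 3 5 6 7 8 9 10 11

C = [4/71, 9/71, 17/71, 26/71, 27/71, 31/71, 40/71, 43/71, 52/71, 55/71, 62/71, 1]
j=0: u_0=1/90 ∈ [0, 4/71) → index 0
j=1: u_1=17/180 ∈ [4/71, 9/71) → index 1
j=2: u_2=8/45 ∈ [9/71, 17/71) → index 2
j=3: u_3=47/180 ∈ [17/71, 26/71) → index 3
j=4: u_4=31/90 ∈ [17/71, 26/71) → index 3
j=5: u_5=77/180 ∈ [27/71, 31/71) → index 5
j=6: u_6=23/45 ∈ [31/71, 40/71) → index 6
j=7: u_7=107/180 ∈ [40/71, 43/71) → index 7
j=8: u_8=61/90 ∈ [43/71, 52/71) → index 8
j=9: u_9=137/180 ∈ [52/71, 55/71) → index 9
j=10: u_10=38/45 ∈ [55/71, 62/71) → index 10
j=11: u_11=167/180 ∈ [62/71, 1) → index 11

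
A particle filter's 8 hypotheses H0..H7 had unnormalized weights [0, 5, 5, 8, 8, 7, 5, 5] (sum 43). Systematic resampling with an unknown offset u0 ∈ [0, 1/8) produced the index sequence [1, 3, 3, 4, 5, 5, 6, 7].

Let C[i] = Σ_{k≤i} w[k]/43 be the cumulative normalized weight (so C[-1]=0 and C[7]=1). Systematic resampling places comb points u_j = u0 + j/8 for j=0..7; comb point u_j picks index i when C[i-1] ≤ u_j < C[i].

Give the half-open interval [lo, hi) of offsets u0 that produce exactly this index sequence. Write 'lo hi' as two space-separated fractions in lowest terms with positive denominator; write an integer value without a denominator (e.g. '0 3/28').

C = [0, 5/43, 10/43, 18/43, 26/43, 33/43, 38/43, 1]
j=0 picked index 1: u0 ∈ [0, 5/43)
j=1 picked index 3: u0 ∈ [37/344, 101/344)
j=2 picked index 3: u0 ∈ [-3/172, 29/172)
j=3 picked index 4: u0 ∈ [15/344, 79/344)
j=4 picked index 5: u0 ∈ [9/86, 23/86)
j=5 picked index 5: u0 ∈ [-7/344, 49/344)
j=6 picked index 6: u0 ∈ [3/172, 23/172)
j=7 picked index 7: u0 ∈ [3/344, 1/8)
intersection: [37/344, 5/43)

37/344 5/43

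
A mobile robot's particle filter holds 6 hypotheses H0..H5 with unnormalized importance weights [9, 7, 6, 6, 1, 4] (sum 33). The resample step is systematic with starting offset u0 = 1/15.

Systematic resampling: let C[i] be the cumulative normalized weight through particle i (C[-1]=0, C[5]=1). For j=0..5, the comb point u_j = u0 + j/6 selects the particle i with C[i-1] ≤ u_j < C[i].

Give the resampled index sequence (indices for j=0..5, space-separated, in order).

C = [3/11, 16/33, 2/3, 28/33, 29/33, 1]
j=0: u_0=1/15 ∈ [0, 3/11) → index 0
j=1: u_1=7/30 ∈ [0, 3/11) → index 0
j=2: u_2=2/5 ∈ [3/11, 16/33) → index 1
j=3: u_3=17/30 ∈ [16/33, 2/3) → index 2
j=4: u_4=11/15 ∈ [2/3, 28/33) → index 3
j=5: u_5=9/10 ∈ [29/33, 1) → index 5

0 0 1 2 3 5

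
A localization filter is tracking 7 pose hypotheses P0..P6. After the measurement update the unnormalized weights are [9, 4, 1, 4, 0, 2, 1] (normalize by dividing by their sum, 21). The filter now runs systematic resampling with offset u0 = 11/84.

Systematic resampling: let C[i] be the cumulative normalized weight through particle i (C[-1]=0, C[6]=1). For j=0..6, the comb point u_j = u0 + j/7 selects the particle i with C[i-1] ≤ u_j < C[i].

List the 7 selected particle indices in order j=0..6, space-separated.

0 0 0 1 3 3 6

C = [3/7, 13/21, 2/3, 6/7, 6/7, 20/21, 1]
j=0: u_0=11/84 ∈ [0, 3/7) → index 0
j=1: u_1=23/84 ∈ [0, 3/7) → index 0
j=2: u_2=5/12 ∈ [0, 3/7) → index 0
j=3: u_3=47/84 ∈ [3/7, 13/21) → index 1
j=4: u_4=59/84 ∈ [2/3, 6/7) → index 3
j=5: u_5=71/84 ∈ [2/3, 6/7) → index 3
j=6: u_6=83/84 ∈ [20/21, 1) → index 6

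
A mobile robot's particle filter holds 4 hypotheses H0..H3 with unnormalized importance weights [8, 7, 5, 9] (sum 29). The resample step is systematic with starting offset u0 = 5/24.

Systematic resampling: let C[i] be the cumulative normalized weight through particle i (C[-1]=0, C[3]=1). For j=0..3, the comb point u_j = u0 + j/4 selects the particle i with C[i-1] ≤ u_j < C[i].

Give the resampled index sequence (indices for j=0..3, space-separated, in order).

0 1 3 3

C = [8/29, 15/29, 20/29, 1]
j=0: u_0=5/24 ∈ [0, 8/29) → index 0
j=1: u_1=11/24 ∈ [8/29, 15/29) → index 1
j=2: u_2=17/24 ∈ [20/29, 1) → index 3
j=3: u_3=23/24 ∈ [20/29, 1) → index 3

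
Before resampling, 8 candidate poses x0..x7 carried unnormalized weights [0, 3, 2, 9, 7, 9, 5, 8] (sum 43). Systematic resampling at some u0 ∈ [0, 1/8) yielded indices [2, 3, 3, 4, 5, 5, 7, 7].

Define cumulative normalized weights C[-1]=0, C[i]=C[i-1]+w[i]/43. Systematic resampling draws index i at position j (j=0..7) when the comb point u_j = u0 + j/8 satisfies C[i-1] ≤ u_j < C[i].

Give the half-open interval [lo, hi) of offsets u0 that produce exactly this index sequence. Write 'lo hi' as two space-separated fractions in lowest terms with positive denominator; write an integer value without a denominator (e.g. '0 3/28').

3/43 25/344

C = [0, 3/43, 5/43, 14/43, 21/43, 30/43, 35/43, 1]
j=0 picked index 2: u0 ∈ [3/43, 5/43)
j=1 picked index 3: u0 ∈ [-3/344, 69/344)
j=2 picked index 3: u0 ∈ [-23/172, 13/172)
j=3 picked index 4: u0 ∈ [-17/344, 39/344)
j=4 picked index 5: u0 ∈ [-1/86, 17/86)
j=5 picked index 5: u0 ∈ [-47/344, 25/344)
j=6 picked index 7: u0 ∈ [11/172, 1/4)
j=7 picked index 7: u0 ∈ [-21/344, 1/8)
intersection: [3/43, 25/344)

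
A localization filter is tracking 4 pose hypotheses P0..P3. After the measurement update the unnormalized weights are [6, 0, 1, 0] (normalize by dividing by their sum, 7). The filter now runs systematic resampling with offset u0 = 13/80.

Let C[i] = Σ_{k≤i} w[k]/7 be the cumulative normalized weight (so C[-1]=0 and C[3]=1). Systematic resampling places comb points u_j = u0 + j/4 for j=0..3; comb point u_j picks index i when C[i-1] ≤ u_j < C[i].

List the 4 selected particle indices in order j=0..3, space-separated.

C = [6/7, 6/7, 1, 1]
j=0: u_0=13/80 ∈ [0, 6/7) → index 0
j=1: u_1=33/80 ∈ [0, 6/7) → index 0
j=2: u_2=53/80 ∈ [0, 6/7) → index 0
j=3: u_3=73/80 ∈ [6/7, 1) → index 2

0 0 0 2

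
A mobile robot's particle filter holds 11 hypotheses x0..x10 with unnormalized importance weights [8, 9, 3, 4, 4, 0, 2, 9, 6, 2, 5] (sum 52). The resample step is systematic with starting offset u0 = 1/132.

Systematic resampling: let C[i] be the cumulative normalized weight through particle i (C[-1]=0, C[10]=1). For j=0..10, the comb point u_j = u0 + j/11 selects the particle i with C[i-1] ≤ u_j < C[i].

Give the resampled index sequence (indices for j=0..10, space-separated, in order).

C = [2/13, 17/52, 5/13, 6/13, 7/13, 7/13, 15/26, 3/4, 45/52, 47/52, 1]
j=0: u_0=1/132 ∈ [0, 2/13) → index 0
j=1: u_1=13/132 ∈ [0, 2/13) → index 0
j=2: u_2=25/132 ∈ [2/13, 17/52) → index 1
j=3: u_3=37/132 ∈ [2/13, 17/52) → index 1
j=4: u_4=49/132 ∈ [17/52, 5/13) → index 2
j=5: u_5=61/132 ∈ [6/13, 7/13) → index 4
j=6: u_6=73/132 ∈ [7/13, 15/26) → index 6
j=7: u_7=85/132 ∈ [15/26, 3/4) → index 7
j=8: u_8=97/132 ∈ [15/26, 3/4) → index 7
j=9: u_9=109/132 ∈ [3/4, 45/52) → index 8
j=10: u_10=11/12 ∈ [47/52, 1) → index 10

0 0 1 1 2 4 6 7 7 8 10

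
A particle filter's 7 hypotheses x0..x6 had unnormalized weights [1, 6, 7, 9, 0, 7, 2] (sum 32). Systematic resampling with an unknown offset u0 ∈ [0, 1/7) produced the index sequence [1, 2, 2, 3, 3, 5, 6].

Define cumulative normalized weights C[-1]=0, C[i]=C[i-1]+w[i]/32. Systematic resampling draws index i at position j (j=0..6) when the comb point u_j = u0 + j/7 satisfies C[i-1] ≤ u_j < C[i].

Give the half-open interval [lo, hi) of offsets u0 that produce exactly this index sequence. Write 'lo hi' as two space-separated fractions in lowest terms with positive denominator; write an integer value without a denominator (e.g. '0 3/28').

C = [1/32, 7/32, 7/16, 23/32, 23/32, 15/16, 1]
j=0 picked index 1: u0 ∈ [1/32, 7/32)
j=1 picked index 2: u0 ∈ [17/224, 33/112)
j=2 picked index 2: u0 ∈ [-15/224, 17/112)
j=3 picked index 3: u0 ∈ [1/112, 65/224)
j=4 picked index 3: u0 ∈ [-15/112, 33/224)
j=5 picked index 5: u0 ∈ [1/224, 25/112)
j=6 picked index 6: u0 ∈ [9/112, 1/7)
intersection: [9/112, 1/7)

9/112 1/7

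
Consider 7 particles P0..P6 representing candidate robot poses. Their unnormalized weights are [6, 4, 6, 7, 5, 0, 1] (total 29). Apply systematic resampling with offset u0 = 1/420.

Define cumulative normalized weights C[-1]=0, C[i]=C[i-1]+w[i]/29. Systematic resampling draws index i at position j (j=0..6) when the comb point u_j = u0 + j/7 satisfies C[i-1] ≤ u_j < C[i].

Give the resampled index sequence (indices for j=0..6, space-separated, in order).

C = [6/29, 10/29, 16/29, 23/29, 28/29, 28/29, 1]
j=0: u_0=1/420 ∈ [0, 6/29) → index 0
j=1: u_1=61/420 ∈ [0, 6/29) → index 0
j=2: u_2=121/420 ∈ [6/29, 10/29) → index 1
j=3: u_3=181/420 ∈ [10/29, 16/29) → index 2
j=4: u_4=241/420 ∈ [16/29, 23/29) → index 3
j=5: u_5=43/60 ∈ [16/29, 23/29) → index 3
j=6: u_6=361/420 ∈ [23/29, 28/29) → index 4

0 0 1 2 3 3 4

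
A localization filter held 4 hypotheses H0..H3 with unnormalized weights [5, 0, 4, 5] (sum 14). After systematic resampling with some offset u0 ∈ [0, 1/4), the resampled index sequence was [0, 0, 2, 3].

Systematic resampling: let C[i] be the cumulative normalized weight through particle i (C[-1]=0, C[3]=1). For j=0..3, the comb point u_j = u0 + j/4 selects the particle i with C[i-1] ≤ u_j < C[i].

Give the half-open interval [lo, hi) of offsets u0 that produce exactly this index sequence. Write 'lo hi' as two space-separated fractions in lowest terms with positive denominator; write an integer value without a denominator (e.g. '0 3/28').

C = [5/14, 5/14, 9/14, 1]
j=0 picked index 0: u0 ∈ [0, 5/14)
j=1 picked index 0: u0 ∈ [-1/4, 3/28)
j=2 picked index 2: u0 ∈ [-1/7, 1/7)
j=3 picked index 3: u0 ∈ [-3/28, 1/4)
intersection: [0, 3/28)

0 3/28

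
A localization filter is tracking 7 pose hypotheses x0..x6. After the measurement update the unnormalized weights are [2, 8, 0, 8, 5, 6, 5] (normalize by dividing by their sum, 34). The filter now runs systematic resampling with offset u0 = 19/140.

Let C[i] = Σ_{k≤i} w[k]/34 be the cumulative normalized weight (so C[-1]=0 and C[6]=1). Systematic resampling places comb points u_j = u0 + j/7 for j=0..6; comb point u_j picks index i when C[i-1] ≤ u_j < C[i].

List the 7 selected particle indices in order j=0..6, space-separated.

C = [1/17, 5/17, 5/17, 9/17, 23/34, 29/34, 1]
j=0: u_0=19/140 ∈ [1/17, 5/17) → index 1
j=1: u_1=39/140 ∈ [1/17, 5/17) → index 1
j=2: u_2=59/140 ∈ [5/17, 9/17) → index 3
j=3: u_3=79/140 ∈ [9/17, 23/34) → index 4
j=4: u_4=99/140 ∈ [23/34, 29/34) → index 5
j=5: u_5=17/20 ∈ [23/34, 29/34) → index 5
j=6: u_6=139/140 ∈ [29/34, 1) → index 6

1 1 3 4 5 5 6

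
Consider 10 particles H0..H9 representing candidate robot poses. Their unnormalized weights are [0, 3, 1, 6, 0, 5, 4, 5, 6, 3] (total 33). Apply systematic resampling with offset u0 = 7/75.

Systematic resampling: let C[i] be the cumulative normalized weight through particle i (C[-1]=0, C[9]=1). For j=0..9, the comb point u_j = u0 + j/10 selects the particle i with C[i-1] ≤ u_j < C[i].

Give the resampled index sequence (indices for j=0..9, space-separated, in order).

C = [0, 1/11, 4/33, 10/33, 10/33, 5/11, 19/33, 8/11, 10/11, 1]
j=0: u_0=7/75 ∈ [1/11, 4/33) → index 2
j=1: u_1=29/150 ∈ [4/33, 10/33) → index 3
j=2: u_2=22/75 ∈ [4/33, 10/33) → index 3
j=3: u_3=59/150 ∈ [10/33, 5/11) → index 5
j=4: u_4=37/75 ∈ [5/11, 19/33) → index 6
j=5: u_5=89/150 ∈ [19/33, 8/11) → index 7
j=6: u_6=52/75 ∈ [19/33, 8/11) → index 7
j=7: u_7=119/150 ∈ [8/11, 10/11) → index 8
j=8: u_8=67/75 ∈ [8/11, 10/11) → index 8
j=9: u_9=149/150 ∈ [10/11, 1) → index 9

2 3 3 5 6 7 7 8 8 9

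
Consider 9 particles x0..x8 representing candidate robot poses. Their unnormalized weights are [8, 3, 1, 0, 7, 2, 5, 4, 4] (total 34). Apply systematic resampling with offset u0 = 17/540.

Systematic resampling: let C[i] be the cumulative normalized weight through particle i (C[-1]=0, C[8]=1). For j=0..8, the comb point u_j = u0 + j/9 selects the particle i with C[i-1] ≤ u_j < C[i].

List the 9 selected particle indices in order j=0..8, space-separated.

0 0 1 4 4 5 6 7 8

C = [4/17, 11/34, 6/17, 6/17, 19/34, 21/34, 13/17, 15/17, 1]
j=0: u_0=17/540 ∈ [0, 4/17) → index 0
j=1: u_1=77/540 ∈ [0, 4/17) → index 0
j=2: u_2=137/540 ∈ [4/17, 11/34) → index 1
j=3: u_3=197/540 ∈ [6/17, 19/34) → index 4
j=4: u_4=257/540 ∈ [6/17, 19/34) → index 4
j=5: u_5=317/540 ∈ [19/34, 21/34) → index 5
j=6: u_6=377/540 ∈ [21/34, 13/17) → index 6
j=7: u_7=437/540 ∈ [13/17, 15/17) → index 7
j=8: u_8=497/540 ∈ [15/17, 1) → index 8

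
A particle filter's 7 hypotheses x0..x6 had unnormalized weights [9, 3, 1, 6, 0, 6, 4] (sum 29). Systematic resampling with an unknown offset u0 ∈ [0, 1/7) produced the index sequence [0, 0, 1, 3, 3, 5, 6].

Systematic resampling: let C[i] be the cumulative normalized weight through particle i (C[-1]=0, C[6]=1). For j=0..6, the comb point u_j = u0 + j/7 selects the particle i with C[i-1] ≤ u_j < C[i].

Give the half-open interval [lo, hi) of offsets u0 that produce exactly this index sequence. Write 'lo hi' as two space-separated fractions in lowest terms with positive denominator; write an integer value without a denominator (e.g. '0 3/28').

5/203 17/203

C = [9/29, 12/29, 13/29, 19/29, 19/29, 25/29, 1]
j=0 picked index 0: u0 ∈ [0, 9/29)
j=1 picked index 0: u0 ∈ [-1/7, 34/203)
j=2 picked index 1: u0 ∈ [5/203, 26/203)
j=3 picked index 3: u0 ∈ [4/203, 46/203)
j=4 picked index 3: u0 ∈ [-25/203, 17/203)
j=5 picked index 5: u0 ∈ [-12/203, 30/203)
j=6 picked index 6: u0 ∈ [1/203, 1/7)
intersection: [5/203, 17/203)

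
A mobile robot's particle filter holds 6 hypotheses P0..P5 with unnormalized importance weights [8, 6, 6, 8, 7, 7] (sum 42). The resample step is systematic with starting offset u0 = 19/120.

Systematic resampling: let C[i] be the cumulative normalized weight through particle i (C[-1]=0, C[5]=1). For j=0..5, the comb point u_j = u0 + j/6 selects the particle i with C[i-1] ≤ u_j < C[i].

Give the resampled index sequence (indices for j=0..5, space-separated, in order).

C = [4/21, 1/3, 10/21, 2/3, 5/6, 1]
j=0: u_0=19/120 ∈ [0, 4/21) → index 0
j=1: u_1=13/40 ∈ [4/21, 1/3) → index 1
j=2: u_2=59/120 ∈ [10/21, 2/3) → index 3
j=3: u_3=79/120 ∈ [10/21, 2/3) → index 3
j=4: u_4=33/40 ∈ [2/3, 5/6) → index 4
j=5: u_5=119/120 ∈ [5/6, 1) → index 5

0 1 3 3 4 5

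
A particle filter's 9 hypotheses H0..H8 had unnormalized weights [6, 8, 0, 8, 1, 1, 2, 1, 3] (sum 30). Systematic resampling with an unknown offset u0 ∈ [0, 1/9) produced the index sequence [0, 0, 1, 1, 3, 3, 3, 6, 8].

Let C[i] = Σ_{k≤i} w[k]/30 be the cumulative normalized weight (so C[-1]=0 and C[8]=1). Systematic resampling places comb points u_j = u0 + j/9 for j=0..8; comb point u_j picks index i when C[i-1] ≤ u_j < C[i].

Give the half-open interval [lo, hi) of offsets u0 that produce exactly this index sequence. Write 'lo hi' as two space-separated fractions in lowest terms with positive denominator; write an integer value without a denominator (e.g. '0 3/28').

1/45 1/15

C = [1/5, 7/15, 7/15, 11/15, 23/30, 4/5, 13/15, 9/10, 1]
j=0 picked index 0: u0 ∈ [0, 1/5)
j=1 picked index 0: u0 ∈ [-1/9, 4/45)
j=2 picked index 1: u0 ∈ [-1/45, 11/45)
j=3 picked index 1: u0 ∈ [-2/15, 2/15)
j=4 picked index 3: u0 ∈ [1/45, 13/45)
j=5 picked index 3: u0 ∈ [-4/45, 8/45)
j=6 picked index 3: u0 ∈ [-1/5, 1/15)
j=7 picked index 6: u0 ∈ [1/45, 4/45)
j=8 picked index 8: u0 ∈ [1/90, 1/9)
intersection: [1/45, 1/15)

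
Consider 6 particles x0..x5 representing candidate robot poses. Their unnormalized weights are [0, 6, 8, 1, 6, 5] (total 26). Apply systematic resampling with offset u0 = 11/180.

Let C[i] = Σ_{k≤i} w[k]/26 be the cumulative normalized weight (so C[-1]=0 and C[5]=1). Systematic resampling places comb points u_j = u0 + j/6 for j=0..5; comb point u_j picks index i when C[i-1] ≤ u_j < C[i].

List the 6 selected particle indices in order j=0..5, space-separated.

1 1 2 3 4 5

C = [0, 3/13, 7/13, 15/26, 21/26, 1]
j=0: u_0=11/180 ∈ [0, 3/13) → index 1
j=1: u_1=41/180 ∈ [0, 3/13) → index 1
j=2: u_2=71/180 ∈ [3/13, 7/13) → index 2
j=3: u_3=101/180 ∈ [7/13, 15/26) → index 3
j=4: u_4=131/180 ∈ [15/26, 21/26) → index 4
j=5: u_5=161/180 ∈ [21/26, 1) → index 5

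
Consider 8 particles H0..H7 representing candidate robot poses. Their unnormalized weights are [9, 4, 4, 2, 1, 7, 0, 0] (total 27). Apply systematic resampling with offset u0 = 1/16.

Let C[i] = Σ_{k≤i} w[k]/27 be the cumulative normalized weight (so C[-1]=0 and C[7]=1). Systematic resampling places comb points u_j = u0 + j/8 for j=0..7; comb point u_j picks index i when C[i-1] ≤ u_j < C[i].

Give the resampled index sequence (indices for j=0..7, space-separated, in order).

C = [1/3, 13/27, 17/27, 19/27, 20/27, 1, 1, 1]
j=0: u_0=1/16 ∈ [0, 1/3) → index 0
j=1: u_1=3/16 ∈ [0, 1/3) → index 0
j=2: u_2=5/16 ∈ [0, 1/3) → index 0
j=3: u_3=7/16 ∈ [1/3, 13/27) → index 1
j=4: u_4=9/16 ∈ [13/27, 17/27) → index 2
j=5: u_5=11/16 ∈ [17/27, 19/27) → index 3
j=6: u_6=13/16 ∈ [20/27, 1) → index 5
j=7: u_7=15/16 ∈ [20/27, 1) → index 5

0 0 0 1 2 3 5 5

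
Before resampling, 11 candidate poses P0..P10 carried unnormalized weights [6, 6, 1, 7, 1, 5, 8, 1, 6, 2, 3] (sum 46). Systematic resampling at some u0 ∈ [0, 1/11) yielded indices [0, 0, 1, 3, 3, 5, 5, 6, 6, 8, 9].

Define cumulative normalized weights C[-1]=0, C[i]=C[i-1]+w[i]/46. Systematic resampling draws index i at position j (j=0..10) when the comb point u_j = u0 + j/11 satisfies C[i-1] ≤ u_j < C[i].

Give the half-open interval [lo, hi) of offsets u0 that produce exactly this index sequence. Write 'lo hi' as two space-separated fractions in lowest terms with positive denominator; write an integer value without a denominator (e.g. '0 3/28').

5/506 3/253

C = [3/23, 6/23, 13/46, 10/23, 21/46, 13/23, 17/23, 35/46, 41/46, 43/46, 1]
j=0 picked index 0: u0 ∈ [0, 3/23)
j=1 picked index 0: u0 ∈ [-1/11, 10/253)
j=2 picked index 1: u0 ∈ [-13/253, 20/253)
j=3 picked index 3: u0 ∈ [5/506, 41/253)
j=4 picked index 3: u0 ∈ [-41/506, 18/253)
j=5 picked index 5: u0 ∈ [1/506, 28/253)
j=6 picked index 5: u0 ∈ [-45/506, 5/253)
j=7 picked index 6: u0 ∈ [-18/253, 26/253)
j=8 picked index 6: u0 ∈ [-41/253, 3/253)
j=9 picked index 8: u0 ∈ [-29/506, 37/506)
j=10 picked index 9: u0 ∈ [-9/506, 13/506)
intersection: [5/506, 3/253)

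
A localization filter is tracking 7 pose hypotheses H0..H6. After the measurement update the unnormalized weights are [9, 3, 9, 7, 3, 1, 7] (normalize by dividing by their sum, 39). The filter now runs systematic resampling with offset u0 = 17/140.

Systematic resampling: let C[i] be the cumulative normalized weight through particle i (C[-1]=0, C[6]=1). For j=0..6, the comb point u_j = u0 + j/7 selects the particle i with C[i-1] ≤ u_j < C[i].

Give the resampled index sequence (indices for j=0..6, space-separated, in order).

C = [3/13, 4/13, 7/13, 28/39, 31/39, 32/39, 1]
j=0: u_0=17/140 ∈ [0, 3/13) → index 0
j=1: u_1=37/140 ∈ [3/13, 4/13) → index 1
j=2: u_2=57/140 ∈ [4/13, 7/13) → index 2
j=3: u_3=11/20 ∈ [7/13, 28/39) → index 3
j=4: u_4=97/140 ∈ [7/13, 28/39) → index 3
j=5: u_5=117/140 ∈ [32/39, 1) → index 6
j=6: u_6=137/140 ∈ [32/39, 1) → index 6

0 1 2 3 3 6 6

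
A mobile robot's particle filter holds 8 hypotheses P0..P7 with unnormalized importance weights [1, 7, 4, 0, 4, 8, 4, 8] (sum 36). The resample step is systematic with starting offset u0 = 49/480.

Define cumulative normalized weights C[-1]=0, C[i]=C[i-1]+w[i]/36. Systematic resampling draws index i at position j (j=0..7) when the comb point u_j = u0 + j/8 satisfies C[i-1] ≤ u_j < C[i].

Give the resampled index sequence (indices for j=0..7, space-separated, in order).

C = [1/36, 2/9, 1/3, 1/3, 4/9, 2/3, 7/9, 1]
j=0: u_0=49/480 ∈ [1/36, 2/9) → index 1
j=1: u_1=109/480 ∈ [2/9, 1/3) → index 2
j=2: u_2=169/480 ∈ [1/3, 4/9) → index 4
j=3: u_3=229/480 ∈ [4/9, 2/3) → index 5
j=4: u_4=289/480 ∈ [4/9, 2/3) → index 5
j=5: u_5=349/480 ∈ [2/3, 7/9) → index 6
j=6: u_6=409/480 ∈ [7/9, 1) → index 7
j=7: u_7=469/480 ∈ [7/9, 1) → index 7

1 2 4 5 5 6 7 7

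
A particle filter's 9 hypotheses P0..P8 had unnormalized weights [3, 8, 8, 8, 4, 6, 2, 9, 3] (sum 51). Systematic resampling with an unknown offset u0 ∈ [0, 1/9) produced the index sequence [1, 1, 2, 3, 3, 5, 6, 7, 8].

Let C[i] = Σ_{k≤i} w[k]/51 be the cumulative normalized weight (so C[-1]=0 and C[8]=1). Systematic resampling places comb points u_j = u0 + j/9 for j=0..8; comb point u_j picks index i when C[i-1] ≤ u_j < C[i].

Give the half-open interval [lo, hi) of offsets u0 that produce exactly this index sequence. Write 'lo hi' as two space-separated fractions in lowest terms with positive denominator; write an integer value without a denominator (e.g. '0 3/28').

1/17 13/153

C = [1/17, 11/51, 19/51, 9/17, 31/51, 37/51, 13/17, 16/17, 1]
j=0 picked index 1: u0 ∈ [1/17, 11/51)
j=1 picked index 1: u0 ∈ [-8/153, 16/153)
j=2 picked index 2: u0 ∈ [-1/153, 23/153)
j=3 picked index 3: u0 ∈ [2/51, 10/51)
j=4 picked index 3: u0 ∈ [-11/153, 13/153)
j=5 picked index 5: u0 ∈ [8/153, 26/153)
j=6 picked index 6: u0 ∈ [1/17, 5/51)
j=7 picked index 7: u0 ∈ [-2/153, 25/153)
j=8 picked index 8: u0 ∈ [8/153, 1/9)
intersection: [1/17, 13/153)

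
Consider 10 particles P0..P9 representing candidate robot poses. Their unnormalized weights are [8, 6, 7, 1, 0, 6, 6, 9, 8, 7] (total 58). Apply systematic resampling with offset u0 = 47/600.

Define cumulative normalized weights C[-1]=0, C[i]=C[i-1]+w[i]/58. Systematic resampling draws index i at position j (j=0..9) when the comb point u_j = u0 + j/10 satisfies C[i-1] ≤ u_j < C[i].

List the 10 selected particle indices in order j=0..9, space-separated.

C = [4/29, 7/29, 21/58, 11/29, 11/29, 14/29, 17/29, 43/58, 51/58, 1]
j=0: u_0=47/600 ∈ [0, 4/29) → index 0
j=1: u_1=107/600 ∈ [4/29, 7/29) → index 1
j=2: u_2=167/600 ∈ [7/29, 21/58) → index 2
j=3: u_3=227/600 ∈ [21/58, 11/29) → index 3
j=4: u_4=287/600 ∈ [11/29, 14/29) → index 5
j=5: u_5=347/600 ∈ [14/29, 17/29) → index 6
j=6: u_6=407/600 ∈ [17/29, 43/58) → index 7
j=7: u_7=467/600 ∈ [43/58, 51/58) → index 8
j=8: u_8=527/600 ∈ [43/58, 51/58) → index 8
j=9: u_9=587/600 ∈ [51/58, 1) → index 9

0 1 2 3 5 6 7 8 8 9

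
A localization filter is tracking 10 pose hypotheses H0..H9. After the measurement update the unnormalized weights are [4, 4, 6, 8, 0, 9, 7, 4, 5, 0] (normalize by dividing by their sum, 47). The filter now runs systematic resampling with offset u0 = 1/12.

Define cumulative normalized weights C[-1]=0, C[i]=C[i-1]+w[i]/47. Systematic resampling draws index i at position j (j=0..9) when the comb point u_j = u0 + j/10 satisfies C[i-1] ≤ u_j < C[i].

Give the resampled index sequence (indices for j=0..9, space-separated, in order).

0 2 2 3 5 5 6 6 7 8

C = [4/47, 8/47, 14/47, 22/47, 22/47, 31/47, 38/47, 42/47, 1, 1]
j=0: u_0=1/12 ∈ [0, 4/47) → index 0
j=1: u_1=11/60 ∈ [8/47, 14/47) → index 2
j=2: u_2=17/60 ∈ [8/47, 14/47) → index 2
j=3: u_3=23/60 ∈ [14/47, 22/47) → index 3
j=4: u_4=29/60 ∈ [22/47, 31/47) → index 5
j=5: u_5=7/12 ∈ [22/47, 31/47) → index 5
j=6: u_6=41/60 ∈ [31/47, 38/47) → index 6
j=7: u_7=47/60 ∈ [31/47, 38/47) → index 6
j=8: u_8=53/60 ∈ [38/47, 42/47) → index 7
j=9: u_9=59/60 ∈ [42/47, 1) → index 8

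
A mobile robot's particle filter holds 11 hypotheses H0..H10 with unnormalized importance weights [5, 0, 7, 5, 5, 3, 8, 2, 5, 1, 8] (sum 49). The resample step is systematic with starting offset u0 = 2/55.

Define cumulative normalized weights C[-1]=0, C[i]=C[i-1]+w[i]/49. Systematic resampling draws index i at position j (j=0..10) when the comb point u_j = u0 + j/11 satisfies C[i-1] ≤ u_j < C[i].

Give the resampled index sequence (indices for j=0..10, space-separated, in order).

C = [5/49, 5/49, 12/49, 17/49, 22/49, 25/49, 33/49, 5/7, 40/49, 41/49, 1]
j=0: u_0=2/55 ∈ [0, 5/49) → index 0
j=1: u_1=7/55 ∈ [5/49, 12/49) → index 2
j=2: u_2=12/55 ∈ [5/49, 12/49) → index 2
j=3: u_3=17/55 ∈ [12/49, 17/49) → index 3
j=4: u_4=2/5 ∈ [17/49, 22/49) → index 4
j=5: u_5=27/55 ∈ [22/49, 25/49) → index 5
j=6: u_6=32/55 ∈ [25/49, 33/49) → index 6
j=7: u_7=37/55 ∈ [25/49, 33/49) → index 6
j=8: u_8=42/55 ∈ [5/7, 40/49) → index 8
j=9: u_9=47/55 ∈ [41/49, 1) → index 10
j=10: u_10=52/55 ∈ [41/49, 1) → index 10

0 2 2 3 4 5 6 6 8 10 10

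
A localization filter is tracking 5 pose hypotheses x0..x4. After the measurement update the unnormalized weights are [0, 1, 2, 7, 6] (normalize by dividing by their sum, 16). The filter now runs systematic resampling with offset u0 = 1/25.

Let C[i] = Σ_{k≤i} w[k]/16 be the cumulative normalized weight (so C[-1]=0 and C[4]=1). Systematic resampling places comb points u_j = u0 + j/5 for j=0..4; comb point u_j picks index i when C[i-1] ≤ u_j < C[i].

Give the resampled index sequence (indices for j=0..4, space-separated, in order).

C = [0, 1/16, 3/16, 5/8, 1]
j=0: u_0=1/25 ∈ [0, 1/16) → index 1
j=1: u_1=6/25 ∈ [3/16, 5/8) → index 3
j=2: u_2=11/25 ∈ [3/16, 5/8) → index 3
j=3: u_3=16/25 ∈ [5/8, 1) → index 4
j=4: u_4=21/25 ∈ [5/8, 1) → index 4

1 3 3 4 4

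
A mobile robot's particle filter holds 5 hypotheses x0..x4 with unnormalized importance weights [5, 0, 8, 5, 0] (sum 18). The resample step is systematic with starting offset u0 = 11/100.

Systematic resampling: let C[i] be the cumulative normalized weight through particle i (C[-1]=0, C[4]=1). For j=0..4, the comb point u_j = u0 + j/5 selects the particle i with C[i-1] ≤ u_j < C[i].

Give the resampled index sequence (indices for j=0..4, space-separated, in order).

C = [5/18, 5/18, 13/18, 1, 1]
j=0: u_0=11/100 ∈ [0, 5/18) → index 0
j=1: u_1=31/100 ∈ [5/18, 13/18) → index 2
j=2: u_2=51/100 ∈ [5/18, 13/18) → index 2
j=3: u_3=71/100 ∈ [5/18, 13/18) → index 2
j=4: u_4=91/100 ∈ [13/18, 1) → index 3

0 2 2 2 3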